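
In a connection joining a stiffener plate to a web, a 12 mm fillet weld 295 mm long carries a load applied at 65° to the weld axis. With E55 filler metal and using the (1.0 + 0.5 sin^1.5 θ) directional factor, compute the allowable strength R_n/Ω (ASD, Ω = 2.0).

R_n/Ω ≈ 591 kN

E55XX → F_EXX = 550 MPa.
t_e = 0.707 × 12 = 8.484 mm; A_we = 8.484 × 295 = 2503 mm².
Directional factor: 1.0 + 0.5 sin^1.5(65°) = 1.431.
F_nw = 0.6 × 550 × 1.431 = 472.4 MPa.
R_n/Ω = (472.4 × 2503) / 2.0 × 10⁻³ = 591.1 kN.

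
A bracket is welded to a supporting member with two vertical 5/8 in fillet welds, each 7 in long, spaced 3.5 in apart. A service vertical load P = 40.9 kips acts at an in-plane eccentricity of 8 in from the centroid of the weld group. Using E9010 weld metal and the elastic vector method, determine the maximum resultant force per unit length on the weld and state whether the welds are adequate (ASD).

f_max ≈ 14.3 kip/in; NOT adequate

E90XX → F_EXX = 90 ksi.
Total weld length L_w = 14 in. Treat welds as unit-width lines.
Polar moment about centroid: J = 2[d³/12 + d(b/2)²] = 2[7³/12 + 7×1.75²] = 100 in³.
Direct shear f_v = P/L_w = 40.9 / 14 = 2.921 kip/in (vertical).
Torsion M = P·e = 40.9 × 8 = 327.2 kip·in.
Critical point at (x, y) = (1.75, 3.5) from centroid. f_tx = M·y/J = 11.45 kip/in; f_ty = M·x/J = 5.724 kip/in.
Resultant f_max = √[f_tx² + (f_v + f_ty)²] = √[11.45² + (2.921 + 5.724)²] = 14.34 kip/in.
Capacity per unit length: r_n/Ω = (1/2.0) × 0.6 × 90 × (0.707 × 0.625) = 11.93 kip/in.
14.34 > 11.93 → NOT adequate.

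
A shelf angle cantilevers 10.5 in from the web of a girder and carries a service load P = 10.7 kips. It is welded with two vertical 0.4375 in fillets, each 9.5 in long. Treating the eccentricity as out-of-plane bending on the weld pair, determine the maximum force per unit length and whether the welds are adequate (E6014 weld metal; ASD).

E60XX → F_EXX = 60 ksi.
L_w = 2 × 9.5 = 19 in; section modulus (unit throat) S = 2 × L²/6 = 30.08 in².
Direct shear f_v = P/L_w = 10.7/19 = 0.5632 kip/in.
Moment M = P × e = 10.7 × 10.5 = 112.35 kip·in; bending f_b = M/S = 3.735 kip/in.
f_max = √(f_v² + f_b²) = √(0.5632² + 3.735²) = 3.777 kip/in.
r_n/Ω = (1/2.0) × 0.6 × 60 × (0.707 × 0.4375) = 5.568 kip/in → adequate.

f_max ≈ 3.78 kip/in; adequate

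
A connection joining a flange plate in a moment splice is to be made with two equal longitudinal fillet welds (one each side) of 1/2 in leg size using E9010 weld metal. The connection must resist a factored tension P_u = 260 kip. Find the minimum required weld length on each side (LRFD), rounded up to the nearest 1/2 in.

L = 9.5 in on each side

E90XX → F_EXX = 90 ksi.
Throat t_e = 0.707 × 0.5 = 0.3535 in.
φr_n = 0.75 × 0.6 × 90 × 0.3535 = 14.32 kip/in.
L_req = P_u / φr_n = 260 / 14.32 = 18.16 in total.
Per side: 18.16 / 2 = 9.08 in.
Round up → use L = 9.5 in on each side.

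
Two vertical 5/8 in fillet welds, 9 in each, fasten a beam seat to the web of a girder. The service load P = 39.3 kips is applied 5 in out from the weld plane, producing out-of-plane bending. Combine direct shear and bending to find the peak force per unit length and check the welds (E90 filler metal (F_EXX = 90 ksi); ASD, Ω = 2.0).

f_max ≈ 7.6 kip/in; adequate

L_w = 2 × 9 = 18 in; section modulus (unit throat) S = 2 × L²/6 = 27 in².
Direct shear f_v = P/L_w = 39.3/18 = 2.183 kip/in.
Moment M = P × e = 39.3 × 5 = 196.5 kip·in; bending f_b = M/S = 7.278 kip/in.
f_max = √(f_v² + f_b²) = √(2.183² + 7.278²) = 7.598 kip/in.
r_n/Ω = (1/2.0) × 0.6 × 90 × (0.707 × 0.625) = 11.93 kip/in → adequate.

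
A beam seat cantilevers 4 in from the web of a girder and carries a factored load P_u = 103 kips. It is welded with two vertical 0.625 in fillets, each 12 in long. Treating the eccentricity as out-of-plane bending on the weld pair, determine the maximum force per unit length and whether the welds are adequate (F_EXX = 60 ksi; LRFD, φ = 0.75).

L_w = 2 × 12 = 24 in; section modulus (unit throat) S = 2 × L²/6 = 48 in².
Direct shear f_v = P/L_w = 103/24 = 4.292 kip/in.
Moment M = P × e = 103 × 4 = 412 kip·in; bending f_b = M/S = 8.583 kip/in.
f_max = √(f_v² + f_b²) = √(4.292² + 8.583²) = 9.596 kip/in.
φr_n = 0.75 × 0.6 × 60 × (0.707 × 0.625) = 11.93 kip/in → adequate.

f_max ≈ 9.6 kip/in; adequate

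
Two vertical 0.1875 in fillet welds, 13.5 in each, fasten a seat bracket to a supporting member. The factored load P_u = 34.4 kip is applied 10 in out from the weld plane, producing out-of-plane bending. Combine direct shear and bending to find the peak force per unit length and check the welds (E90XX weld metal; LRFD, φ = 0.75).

f_max ≈ 5.8 kip/in; NOT adequate

E90XX → F_EXX = 90 ksi.
L_w = 2 × 13.5 = 27 in; section modulus (unit throat) S = 2 × L²/6 = 60.75 in².
Direct shear f_v = P/L_w = 34.4/27 = 1.274 kip/in.
Moment M = P × e = 34.4 × 10 = 344 kip·in; bending f_b = M/S = 5.663 kip/in.
f_max = √(f_v² + f_b²) = √(1.274² + 5.663²) = 5.804 kip/in.
φr_n = 0.75 × 0.6 × 90 × (0.707 × 0.1875) = 5.369 kip/in → NOT adequate.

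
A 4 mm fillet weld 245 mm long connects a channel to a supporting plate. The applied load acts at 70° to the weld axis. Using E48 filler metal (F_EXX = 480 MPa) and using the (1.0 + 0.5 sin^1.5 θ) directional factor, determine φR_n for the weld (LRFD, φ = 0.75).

t_e = 0.707 × 4 = 2.828 mm; A_we = 2.828 × 245 = 692.9 mm².
Directional factor: 1.0 + 0.5 sin^1.5(70°) = 1.455.
F_nw = 0.6 × 480 × 1.455 = 419.2 MPa.
φR_n = 0.75 × 419.2 × 692.9 × 10⁻³ = 217.8 kN.

φR_n ≈ 218 kN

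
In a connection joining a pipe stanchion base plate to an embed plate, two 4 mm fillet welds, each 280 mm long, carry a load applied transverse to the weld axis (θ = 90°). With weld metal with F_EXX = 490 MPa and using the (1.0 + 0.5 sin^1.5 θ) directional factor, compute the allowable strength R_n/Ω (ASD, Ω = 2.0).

t_e = 0.707 × 4 = 2.828 mm; A_we = 2.828 × 560 = 1584 mm².
Directional factor: 1.0 + 0.5 sin^1.5(90°) = 1.5.
F_nw = 0.6 × 490 × 1.5 = 441 MPa.
R_n/Ω = (441 × 1584) / 2.0 × 10⁻³ = 349.2 kN.

R_n/Ω ≈ 349 kN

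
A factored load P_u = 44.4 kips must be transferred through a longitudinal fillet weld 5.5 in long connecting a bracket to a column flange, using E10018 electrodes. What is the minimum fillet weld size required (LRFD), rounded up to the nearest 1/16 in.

E100XX → F_EXX = 100 ksi.
Total weld length L = 5.5 in.
Required throat t_e = P_u / (φ × 0.6 F_EXX × L) = 44.4 / (0.75 × 0.6 × 100 × 5.5) = 0.1794 in.
Required leg w = t_e / 0.707 = 0.2537 in → use 5/16 in.

w = 5/16 in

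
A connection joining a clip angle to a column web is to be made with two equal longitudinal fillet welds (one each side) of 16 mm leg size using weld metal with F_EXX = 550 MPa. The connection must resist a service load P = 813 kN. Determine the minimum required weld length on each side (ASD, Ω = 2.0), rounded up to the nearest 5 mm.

L = 220 mm on each side

Throat t_e = 0.707 × 16 = 11.31 mm.
r_n/Ω = (0.6 × 550 × 11.31) / 2.0 = 1866 N/mm = 1.866 kN/mm.
L_req = P / (r_n/Ω) = 813 / 1.866 = 435.6 mm total.
Per side: 435.6 / 2 = 217.8 mm.
Round up → use L = 220 mm on each side.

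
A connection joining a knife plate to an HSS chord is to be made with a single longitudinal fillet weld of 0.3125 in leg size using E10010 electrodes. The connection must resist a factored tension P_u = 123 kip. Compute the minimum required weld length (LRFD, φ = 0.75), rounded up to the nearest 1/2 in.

L = 12.5 in

E100XX → F_EXX = 100 ksi.
Throat t_e = 0.707 × 0.3125 = 0.2209 in.
φr_n = 0.75 × 0.6 × 100 × 0.2209 = 9.942 kip/in.
L_req = P_u / φr_n = 123 / 9.942 = 12.37 in total.
Round up → use L = 12.5 in.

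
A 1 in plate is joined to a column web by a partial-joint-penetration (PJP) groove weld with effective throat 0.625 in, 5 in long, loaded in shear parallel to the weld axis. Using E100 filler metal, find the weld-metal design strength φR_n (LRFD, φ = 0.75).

E100XX → F_EXX = 100 ksi.
Effective throat (given) t_e = 0.625 in.
A_we = 0.625 × 5 = 3.125 in².
F_nw = 0.6 F_EXX = 60 ksi.
φR_n = 0.75 × 60 × 3.125 = 140.6 kips.

φR_n ≈ 141 kips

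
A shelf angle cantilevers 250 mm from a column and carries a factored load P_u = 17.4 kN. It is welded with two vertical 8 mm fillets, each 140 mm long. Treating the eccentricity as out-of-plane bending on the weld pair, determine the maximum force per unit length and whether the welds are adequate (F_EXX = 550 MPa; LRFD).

f_max ≈ 669 N/mm; adequate

L_w = 2 × 140 = 280 mm; section modulus (unit throat) S = 2 × L²/6 = 6533 mm².
Direct shear f_v = P/L_w = 17.4×10³/280 = 62.14 N/mm.
Moment M = P × e = 17.4×10³ × 250 = 4350000 N·mm; bending f_b = M/S = 665.8 N/mm.
f_max = √(f_v² + f_b²) = √(62.14² + 665.8²) = 668.7 N/mm.
φr_n = 0.75 × 0.6 × 550 × (0.707 × 8) = 1400 N/mm → adequate.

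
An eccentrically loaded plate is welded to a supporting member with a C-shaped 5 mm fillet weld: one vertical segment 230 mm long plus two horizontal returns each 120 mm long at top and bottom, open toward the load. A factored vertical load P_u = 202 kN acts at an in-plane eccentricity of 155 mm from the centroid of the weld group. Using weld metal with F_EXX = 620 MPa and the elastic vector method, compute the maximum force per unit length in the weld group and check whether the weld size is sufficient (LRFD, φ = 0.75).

f_max ≈ 1240 N/mm; NOT adequate

Total weld length L_w = 470 mm. Treat welds as unit-width lines.
Centroid: x̄ = 2×120×60 / 470 = 30.64 mm from the vertical weld.
Polar moment about centroid: J = I_x + I_y = [230³/12 + 2×120×115²] + [230×30.64² + 2(120³/12 + 120×29.36²)] = 4899000 mm³.
Direct shear f_v = P/L_w = 202×10³ / 470 = 429.8 N/mm (vertical).
Torsion M = P·e = 202×10³ × 155 = 31310000 N·mm.
Critical point at (x, y) = (89.36, 115) from centroid. f_tx = M·y/J = 735 N/mm; f_ty = M·x/J = 571.2 N/mm.
Resultant f_max = √[f_tx² + (f_v + f_ty)²] = √[735² + (429.8 + 571.2)²] = 1242 N/mm.
Capacity per unit length: φr_n = 0.75 × 0.6 × 620 × (0.707 × 5) = 986.3 N/mm.
1242 > 986.3 → NOT adequate.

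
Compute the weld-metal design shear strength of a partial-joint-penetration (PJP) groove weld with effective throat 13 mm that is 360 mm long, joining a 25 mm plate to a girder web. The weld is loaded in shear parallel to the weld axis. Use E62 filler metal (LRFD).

E62XX → F_EXX = 620 MPa.
Effective throat (given) t_e = 13 mm.
A_we = 13 × 360 = 4680 mm².
F_nw = 0.6 F_EXX = 372 MPa.
φR_n = 0.75 × 372 × 4680 × 10⁻³ = 1306 kN.

φR_n ≈ 1310 kN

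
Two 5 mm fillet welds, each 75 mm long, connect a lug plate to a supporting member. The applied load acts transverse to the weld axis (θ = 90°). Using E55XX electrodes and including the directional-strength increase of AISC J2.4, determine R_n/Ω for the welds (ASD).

E55XX → F_EXX = 550 MPa.
t_e = 0.707 × 5 = 3.535 mm; A_we = 3.535 × 150 = 530.2 mm².
Directional factor: 1.0 + 0.5 sin^1.5(90°) = 1.5.
F_nw = 0.6 × 550 × 1.5 = 495 MPa.
R_n/Ω = (495 × 530.2) / 2.0 × 10⁻³ = 131.2 kN.

R_n/Ω ≈ 131 kN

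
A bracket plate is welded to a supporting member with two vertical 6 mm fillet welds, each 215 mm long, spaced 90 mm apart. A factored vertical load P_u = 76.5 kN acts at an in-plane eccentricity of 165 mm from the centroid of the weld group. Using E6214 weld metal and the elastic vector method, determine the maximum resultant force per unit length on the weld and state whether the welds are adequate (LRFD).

E62XX → F_EXX = 620 MPa.
Total weld length L_w = 430 mm. Treat welds as unit-width lines.
Polar moment about centroid: J = 2[d³/12 + d(b/2)²] = 2[215³/12 + 215×45²] = 2527000 mm³.
Direct shear f_v = P/L_w = 76.5×10³ / 430 = 177.9 N/mm (vertical).
Torsion M = P·e = 76.5×10³ × 165 = 12622000 N·mm.
Critical point at (x, y) = (45, 107.5) from centroid. f_tx = M·y/J = 536.9 N/mm; f_ty = M·x/J = 224.8 N/mm.
Resultant f_max = √[f_tx² + (f_v + f_ty)²] = √[536.9² + (177.9 + 224.8)²] = 671.2 N/mm.
Capacity per unit length: φr_n = 0.75 × 0.6 × 620 × (0.707 × 6) = 1184 N/mm.
671.2 ≤ 1184 → adequate.

f_max ≈ 671 N/mm; adequate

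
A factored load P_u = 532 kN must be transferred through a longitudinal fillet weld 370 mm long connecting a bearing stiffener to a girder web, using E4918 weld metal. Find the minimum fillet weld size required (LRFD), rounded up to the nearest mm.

w = 10 mm

E49XX → F_EXX = 490 MPa.
Total weld length L = 370 mm.
Required throat t_e = P_u / (φ × 0.6 F_EXX × L) = 532 / (0.75 × 0.6 × 490 × 370 × 10⁻³) = 6.521 mm.
Required leg w = t_e / 0.707 = 9.223 mm → use 10 mm.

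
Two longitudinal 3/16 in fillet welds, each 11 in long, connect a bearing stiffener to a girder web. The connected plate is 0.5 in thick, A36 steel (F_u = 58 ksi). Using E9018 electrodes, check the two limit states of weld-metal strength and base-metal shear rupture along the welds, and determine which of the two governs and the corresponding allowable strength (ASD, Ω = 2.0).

E90XX → F_EXX = 90 ksi.
t_e = 0.707 × 0.1875 = 0.1326 in; L = 22 in.
Weld metal: R_n/Ω = (1/2.0) × 0.6 × 90 × 0.1326 × 22 = 78.74 kip.
Base metal (shear rupture): R_n/Ω = (1/2.0) × 0.6 × 58 × 0.5 × 22 = 191.4 kip.
Governing: weld metal.

R_n/Ω ≈ 78.7 kip (weld metal governs)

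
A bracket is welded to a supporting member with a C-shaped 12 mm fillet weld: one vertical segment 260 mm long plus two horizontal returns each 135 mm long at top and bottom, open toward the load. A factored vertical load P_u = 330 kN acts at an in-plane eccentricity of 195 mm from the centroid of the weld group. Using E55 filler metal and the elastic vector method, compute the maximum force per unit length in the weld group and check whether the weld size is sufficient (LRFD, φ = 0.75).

f_max ≈ 1950 N/mm; adequate

E55XX → F_EXX = 550 MPa.
Total weld length L_w = 530 mm. Treat welds as unit-width lines.
Centroid: x̄ = 2×135×67.5 / 530 = 34.39 mm from the vertical weld.
Polar moment about centroid: J = I_x + I_y = [260³/12 + 2×135×130²] + [260×34.39² + 2(135³/12 + 135×33.11²)] = 7041000 mm³.
Direct shear f_v = P/L_w = 330×10³ / 530 = 622.6 N/mm (vertical).
Torsion M = P·e = 330×10³ × 195 = 64350000 N·mm.
Critical point at (x, y) = (100.6, 130) from centroid. f_tx = M·y/J = 1188 N/mm; f_ty = M·x/J = 919.5 N/mm.
Resultant f_max = √[f_tx² + (f_v + f_ty)²] = √[1188² + (622.6 + 919.5)²] = 1947 N/mm.
Capacity per unit length: φr_n = 0.75 × 0.6 × 550 × (0.707 × 12) = 2100 N/mm.
1947 ≤ 2100 → adequate.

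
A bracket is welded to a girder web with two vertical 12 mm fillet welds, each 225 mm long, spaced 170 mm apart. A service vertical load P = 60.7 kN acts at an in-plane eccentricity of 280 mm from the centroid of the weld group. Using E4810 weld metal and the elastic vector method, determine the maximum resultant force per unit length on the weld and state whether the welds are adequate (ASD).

E48XX → F_EXX = 480 MPa.
Total weld length L_w = 450 mm. Treat welds as unit-width lines.
Polar moment about centroid: J = 2[d³/12 + d(b/2)²] = 2[225³/12 + 225×85²] = 5150000 mm³.
Direct shear f_v = P/L_w = 60.7×10³ / 450 = 134.9 N/mm (vertical).
Torsion M = P·e = 60.7×10³ × 280 = 16996000 N·mm.
Critical point at (x, y) = (85, 112.5) from centroid. f_tx = M·y/J = 371.3 N/mm; f_ty = M·x/J = 280.5 N/mm.
Resultant f_max = √[f_tx² + (f_v + f_ty)²] = √[371.3² + (134.9 + 280.5)²] = 557.2 N/mm.
Capacity per unit length: r_n/Ω = (1/2.0) × 0.6 × 480 × (0.707 × 12) = 1222 N/mm.
557.2 ≤ 1222 → adequate.

f_max ≈ 557 N/mm; adequate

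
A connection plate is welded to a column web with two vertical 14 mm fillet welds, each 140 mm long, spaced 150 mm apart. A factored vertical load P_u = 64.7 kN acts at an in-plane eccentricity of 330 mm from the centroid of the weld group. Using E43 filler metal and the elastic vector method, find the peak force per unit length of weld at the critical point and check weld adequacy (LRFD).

E43XX → F_EXX = 430 MPa.
Total weld length L_w = 280 mm. Treat welds as unit-width lines.
Polar moment about centroid: J = 2[d³/12 + d(b/2)²] = 2[140³/12 + 140×75²] = 2032000 mm³.
Direct shear f_v = P/L_w = 64.7×10³ / 280 = 231.1 N/mm (vertical).
Torsion M = P·e = 64.7×10³ × 330 = 21351000 N·mm.
Critical point at (x, y) = (75, 70) from centroid. f_tx = M·y/J = 735.4 N/mm; f_ty = M·x/J = 787.9 N/mm.
Resultant f_max = √[f_tx² + (f_v + f_ty)²] = √[735.4² + (231.1 + 787.9)²] = 1257 N/mm.
Capacity per unit length: φr_n = 0.75 × 0.6 × 430 × (0.707 × 14) = 1915 N/mm.
1257 ≤ 1915 → adequate.

f_max ≈ 1260 N/mm; adequate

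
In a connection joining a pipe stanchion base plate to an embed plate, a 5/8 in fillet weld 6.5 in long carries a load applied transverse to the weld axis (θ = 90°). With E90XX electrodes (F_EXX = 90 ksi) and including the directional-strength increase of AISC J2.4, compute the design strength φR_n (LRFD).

φR_n ≈ 174 kip

t_e = 0.707 × 0.625 = 0.4419 in; A_we = 0.4419 × 6.5 = 2.872 in².
Directional factor: 1.0 + 0.5 sin^1.5(90°) = 1.5.
F_nw = 0.6 × 90 × 1.5 = 81 ksi.
φR_n = 0.75 × 81 × 2.872 = 174.5 kip.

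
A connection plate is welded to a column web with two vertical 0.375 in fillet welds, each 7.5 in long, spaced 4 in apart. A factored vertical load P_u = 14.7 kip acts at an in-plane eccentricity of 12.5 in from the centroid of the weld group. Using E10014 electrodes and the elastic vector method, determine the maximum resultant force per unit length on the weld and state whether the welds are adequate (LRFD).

E100XX → F_EXX = 100 ksi.
Total weld length L_w = 15 in. Treat welds as unit-width lines.
Polar moment about centroid: J = 2[d³/12 + d(b/2)²] = 2[7.5³/12 + 7.5×2²] = 130.3 in³.
Direct shear f_v = P/L_w = 14.7 / 15 = 0.98 kip/in (vertical).
Torsion M = P·e = 14.7 × 12.5 = 183.75 kip·in.
Critical point at (x, y) = (2, 3.75) from centroid. f_tx = M·y/J = 5.288 kip/in; f_ty = M·x/J = 2.82 kip/in.
Resultant f_max = √[f_tx² + (f_v + f_ty)²] = √[5.288² + (0.98 + 2.82)²] = 6.512 kip/in.
Capacity per unit length: φr_n = 0.75 × 0.6 × 100 × (0.707 × 0.375) = 11.93 kip/in.
6.512 ≤ 11.93 → adequate.

f_max ≈ 6.51 kip/in; adequate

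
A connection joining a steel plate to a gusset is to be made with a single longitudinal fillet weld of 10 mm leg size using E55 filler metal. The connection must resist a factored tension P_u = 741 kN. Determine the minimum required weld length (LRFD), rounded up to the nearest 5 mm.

E55XX → F_EXX = 550 MPa.
Throat t_e = 0.707 × 10 = 7.07 mm.
φr_n = 0.75 × 0.6 × 550 × 7.07 × 10⁻³ = 1.75 kN/mm.
L_req = P_u / φr_n = 741 / 1.75 = 423.5 mm total.
Round up → use L = 425 mm.

L = 425 mm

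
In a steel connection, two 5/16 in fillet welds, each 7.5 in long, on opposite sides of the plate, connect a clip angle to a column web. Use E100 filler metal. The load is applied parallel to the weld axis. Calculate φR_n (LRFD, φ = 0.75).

E100XX → F_EXX = 100 ksi.
Effective throat t_e = 0.707 × 0.3125 = 0.2209 in.
Total length L = 15 in; A_we = 0.2209 × 15 = 3.314 in².
F_nw = 0.6 F_EXX = 0.6 × 100 = 60 ksi.
φR_n = 0.75 × 60 × 3.314 = 149.1 kip.

φR_n ≈ 149 kip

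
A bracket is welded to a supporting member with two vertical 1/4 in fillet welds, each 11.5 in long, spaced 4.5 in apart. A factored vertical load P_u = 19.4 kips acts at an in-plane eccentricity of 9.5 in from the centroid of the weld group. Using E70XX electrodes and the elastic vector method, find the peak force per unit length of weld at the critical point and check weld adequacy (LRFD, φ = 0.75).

E70XX → F_EXX = 70 ksi.
Total weld length L_w = 23 in. Treat welds as unit-width lines.
Polar moment about centroid: J = 2[d³/12 + d(b/2)²] = 2[11.5³/12 + 11.5×2.25²] = 369.9 in³.
Direct shear f_v = P/L_w = 19.4 / 23 = 0.8435 kip/in (vertical).
Torsion M = P·e = 19.4 × 9.5 = 184.3 kip·in.
Critical point at (x, y) = (2.25, 5.75) from centroid. f_tx = M·y/J = 2.865 kip/in; f_ty = M·x/J = 1.121 kip/in.
Resultant f_max = √[f_tx² + (f_v + f_ty)²] = √[2.865² + (0.8435 + 1.121)²] = 3.474 kip/in.
Capacity per unit length: φr_n = 0.75 × 0.6 × 70 × (0.707 × 0.25) = 5.568 kip/in.
3.474 ≤ 5.568 → adequate.

f_max ≈ 3.47 kip/in; adequate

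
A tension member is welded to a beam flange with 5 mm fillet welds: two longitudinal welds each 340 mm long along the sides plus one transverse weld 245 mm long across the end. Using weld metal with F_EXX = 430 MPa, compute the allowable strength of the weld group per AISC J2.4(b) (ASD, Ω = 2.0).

R_n/Ω ≈ 431 kN

t_e = 0.707 × 5 = 3.535 mm.
R_nwl = 0.6 × 430 × 3.535 × 680 × 10⁻³ = 620.2 kN (longitudinal, 2 welds).
R_nwt = 0.6 × 430 × 3.535 × 245 × 10⁻³ = 223.4 kN (transverse, base value).
(i) R_nwl + R_nwt = 843.6 kN; (ii) 0.85 R_nwl + 1.5 R_nwt = 862.3 kN.
R_n = max = 862.3 kN [governs: (ii)]; R_n/Ω = 431.2 kN.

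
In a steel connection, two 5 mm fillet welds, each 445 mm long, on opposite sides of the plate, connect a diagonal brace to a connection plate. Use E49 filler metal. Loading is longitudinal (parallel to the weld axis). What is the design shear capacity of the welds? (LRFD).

E49XX → F_EXX = 490 MPa.
Effective throat t_e = 0.707 × 5 = 3.535 mm.
Total length L = 890 mm; A_we = 3.535 × 890 = 3146 mm².
F_nw = 0.6 F_EXX = 0.6 × 490 = 294 MPa.
φR_n = 0.75 × 294 × 3146 × 10⁻³ = 693.7 kN.

φR_n ≈ 694 kN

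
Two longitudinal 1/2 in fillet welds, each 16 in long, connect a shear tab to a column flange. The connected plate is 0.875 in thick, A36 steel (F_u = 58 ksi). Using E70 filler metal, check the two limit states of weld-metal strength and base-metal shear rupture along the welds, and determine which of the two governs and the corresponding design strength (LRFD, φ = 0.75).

E70XX → F_EXX = 70 ksi.
t_e = 0.707 × 0.5 = 0.3535 in; L = 32 in.
Weld metal: φR_n = 0.75 × 0.6 × 70 × 0.3535 × 32 = 356.3 kips.
Base metal (shear rupture): φR_n = 0.75 × 0.6 × 58 × 0.875 × 32 = 730.8 kips.
Governing: weld metal.

φR_n ≈ 356 kips (weld metal governs)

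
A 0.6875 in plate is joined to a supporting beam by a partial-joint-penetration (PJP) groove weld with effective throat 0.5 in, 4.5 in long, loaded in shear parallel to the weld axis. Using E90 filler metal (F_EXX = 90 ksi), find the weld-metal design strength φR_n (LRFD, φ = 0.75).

φR_n ≈ 91.1 kip

Effective throat (given) t_e = 0.5 in.
A_we = 0.5 × 4.5 = 2.25 in².
F_nw = 0.6 F_EXX = 54 ksi.
φR_n = 0.75 × 54 × 2.25 = 91.12 kip.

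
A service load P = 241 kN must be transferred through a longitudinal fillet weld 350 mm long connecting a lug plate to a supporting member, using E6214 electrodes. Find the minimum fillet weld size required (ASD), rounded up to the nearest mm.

w = 6 mm

E62XX → F_EXX = 620 MPa.
Total weld length L = 350 mm.
Required throat t_e = P × Ω / (0.6 F_EXX × L) = 241 × 2.0 / (0.6 × 620 × 350 × 10⁻³) = 3.702 mm.
Required leg w = t_e / 0.707 = 5.236 mm → use 6 mm.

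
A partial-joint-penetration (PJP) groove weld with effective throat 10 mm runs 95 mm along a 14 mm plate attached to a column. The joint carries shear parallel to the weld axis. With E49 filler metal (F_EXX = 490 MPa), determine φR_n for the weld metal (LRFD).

Effective throat (given) t_e = 10 mm.
A_we = 10 × 95 = 950 mm².
F_nw = 0.6 F_EXX = 294 MPa.
φR_n = 0.75 × 294 × 950 × 10⁻³ = 209.5 kN.

φR_n ≈ 209 kN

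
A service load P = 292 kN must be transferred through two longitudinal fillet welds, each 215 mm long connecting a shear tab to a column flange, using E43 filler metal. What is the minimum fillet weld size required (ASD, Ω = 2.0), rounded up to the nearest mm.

E43XX → F_EXX = 430 MPa.
Total weld length L = 430 mm.
Required throat t_e = P × Ω / (0.6 F_EXX × L) = 292 × 2.0 / (0.6 × 430 × 430 × 10⁻³) = 5.264 mm.
Required leg w = t_e / 0.707 = 7.446 mm → use 8 mm.

w = 8 mm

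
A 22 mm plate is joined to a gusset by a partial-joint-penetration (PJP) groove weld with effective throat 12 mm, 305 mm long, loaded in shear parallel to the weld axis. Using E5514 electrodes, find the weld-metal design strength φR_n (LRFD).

E55XX → F_EXX = 550 MPa.
Effective throat (given) t_e = 12 mm.
A_we = 12 × 305 = 3660 mm².
F_nw = 0.6 F_EXX = 330 MPa.
φR_n = 0.75 × 330 × 3660 × 10⁻³ = 905.8 kN.

φR_n ≈ 906 kN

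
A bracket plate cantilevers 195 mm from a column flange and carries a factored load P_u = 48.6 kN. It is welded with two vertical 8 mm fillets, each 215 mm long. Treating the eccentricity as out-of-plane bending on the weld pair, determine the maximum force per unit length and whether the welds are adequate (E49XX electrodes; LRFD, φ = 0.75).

f_max ≈ 625 N/mm; adequate

E49XX → F_EXX = 490 MPa.
L_w = 2 × 215 = 430 mm; section modulus (unit throat) S = 2 × L²/6 = 15410 mm².
Direct shear f_v = P/L_w = 48.6×10³/430 = 113 N/mm.
Moment M = P × e = 48.6×10³ × 195 = 9477000 N·mm; bending f_b = M/S = 615.1 N/mm.
f_max = √(f_v² + f_b²) = √(113² + 615.1²) = 625.4 N/mm.
φr_n = 0.75 × 0.6 × 490 × (0.707 × 8) = 1247 N/mm → adequate.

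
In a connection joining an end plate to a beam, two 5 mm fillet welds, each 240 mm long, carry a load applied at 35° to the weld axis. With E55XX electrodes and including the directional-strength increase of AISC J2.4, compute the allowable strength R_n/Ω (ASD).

R_n/Ω ≈ 341 kN

E55XX → F_EXX = 550 MPa.
t_e = 0.707 × 5 = 3.535 mm; A_we = 3.535 × 480 = 1697 mm².
Directional factor: 1.0 + 0.5 sin^1.5(35°) = 1.217.
F_nw = 0.6 × 550 × 1.217 = 401.7 MPa.
R_n/Ω = (401.7 × 1697) / 2.0 × 10⁻³ = 340.8 kN.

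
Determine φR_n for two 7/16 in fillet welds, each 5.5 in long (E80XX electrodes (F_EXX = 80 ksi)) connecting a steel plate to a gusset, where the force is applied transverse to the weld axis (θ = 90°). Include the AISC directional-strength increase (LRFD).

t_e = 0.707 × 0.4375 = 0.3093 in; A_we = 0.3093 × 11 = 3.402 in².
Directional factor: 1.0 + 0.5 sin^1.5(90°) = 1.5.
F_nw = 0.6 × 80 × 1.5 = 72 ksi.
φR_n = 0.75 × 72 × 3.402 = 183.7 kips.

φR_n ≈ 184 kips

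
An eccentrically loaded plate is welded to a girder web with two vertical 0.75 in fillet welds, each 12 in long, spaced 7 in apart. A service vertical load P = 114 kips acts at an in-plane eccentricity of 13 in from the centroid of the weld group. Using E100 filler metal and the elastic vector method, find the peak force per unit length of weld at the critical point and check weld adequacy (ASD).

E100XX → F_EXX = 100 ksi.
Total weld length L_w = 24 in. Treat welds as unit-width lines.
Polar moment about centroid: J = 2[d³/12 + d(b/2)²] = 2[12³/12 + 12×3.5²] = 582 in³.
Direct shear f_v = P/L_w = 114 / 24 = 4.75 kip/in (vertical).
Torsion M = P·e = 114 × 13 = 1482 kip·in.
Critical point at (x, y) = (3.5, 6) from centroid. f_tx = M·y/J = 15.28 kip/in; f_ty = M·x/J = 8.912 kip/in.
Resultant f_max = √[f_tx² + (f_v + f_ty)²] = √[15.28² + (4.75 + 8.912)²] = 20.5 kip/in.
Capacity per unit length: r_n/Ω = (1/2.0) × 0.6 × 100 × (0.707 × 0.75) = 15.91 kip/in.
20.5 > 15.91 → NOT adequate.

f_max ≈ 20.5 kip/in; NOT adequate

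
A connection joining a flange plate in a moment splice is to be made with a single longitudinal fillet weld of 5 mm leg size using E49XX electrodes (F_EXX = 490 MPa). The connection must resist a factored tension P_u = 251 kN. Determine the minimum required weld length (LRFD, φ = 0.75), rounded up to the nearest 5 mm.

Throat t_e = 0.707 × 5 = 3.535 mm.
φr_n = 0.75 × 0.6 × 490 × 3.535 × 10⁻³ = 0.7795 kN/mm.
L_req = P_u / φr_n = 251 / 0.7795 = 322 mm total.
Round up → use L = 325 mm.

L = 325 mm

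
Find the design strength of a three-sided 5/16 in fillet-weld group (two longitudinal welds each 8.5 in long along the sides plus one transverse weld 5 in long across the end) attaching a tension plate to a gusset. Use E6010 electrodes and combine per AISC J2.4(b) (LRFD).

φR_n ≈ 131 kip

E60XX → F_EXX = 60 ksi.
t_e = 0.707 × 0.3125 = 0.2209 in.
R_nwl = 0.6 × 60 × 0.2209 × 17 = 135.2 kip (longitudinal, 2 welds).
R_nwt = 0.6 × 60 × 0.2209 × 5 = 39.77 kip (transverse, base value).
(i) R_nwl + R_nwt = 175 kip; (ii) 0.85 R_nwl + 1.5 R_nwt = 174.6 kip.
R_n = max = 175 kip [governs: (i)]; φR_n = 131.2 kip.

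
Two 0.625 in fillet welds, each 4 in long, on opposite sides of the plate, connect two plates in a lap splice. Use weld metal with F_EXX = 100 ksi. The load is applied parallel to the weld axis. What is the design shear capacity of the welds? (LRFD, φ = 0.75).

φR_n ≈ 159 kips

Effective throat t_e = 0.707 × 0.625 = 0.4419 in.
Total length L = 8 in; A_we = 0.4419 × 8 = 3.535 in².
F_nw = 0.6 F_EXX = 0.6 × 100 = 60 ksi.
φR_n = 0.75 × 60 × 3.535 = 159.1 kips.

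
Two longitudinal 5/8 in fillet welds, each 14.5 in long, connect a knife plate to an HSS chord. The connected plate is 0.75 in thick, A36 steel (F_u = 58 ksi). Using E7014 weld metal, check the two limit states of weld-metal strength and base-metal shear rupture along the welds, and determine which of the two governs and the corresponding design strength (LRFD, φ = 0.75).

E70XX → F_EXX = 70 ksi.
t_e = 0.707 × 0.625 = 0.4419 in; L = 29 in.
Weld metal: φR_n = 0.75 × 0.6 × 70 × 0.4419 × 29 = 403.7 kip.
Base metal (shear rupture): φR_n = 0.75 × 0.6 × 58 × 0.75 × 29 = 567.7 kip.
Governing: weld metal.

φR_n ≈ 404 kip (weld metal governs)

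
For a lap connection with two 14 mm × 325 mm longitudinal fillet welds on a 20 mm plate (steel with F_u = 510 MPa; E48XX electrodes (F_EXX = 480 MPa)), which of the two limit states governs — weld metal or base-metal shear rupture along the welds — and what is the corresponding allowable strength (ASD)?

t_e = 0.707 × 14 = 9.898 mm; L = 650 mm.
Weld metal: R_n/Ω = (1/2.0) × 0.6 × 480 × 9.898 × 650 × 10⁻³ = 926.5 kN.
Base metal (shear rupture): R_n/Ω = (1/2.0) × 0.6 × 510 × 20 × 650 × 10⁻³ = 1989 kN.
Governing: weld metal.

R_n/Ω ≈ 926 kN (weld metal governs)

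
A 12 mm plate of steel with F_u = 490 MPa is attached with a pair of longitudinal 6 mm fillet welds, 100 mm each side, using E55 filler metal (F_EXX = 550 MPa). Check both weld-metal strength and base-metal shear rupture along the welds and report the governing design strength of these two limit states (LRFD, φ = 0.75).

t_e = 0.707 × 6 = 4.242 mm; L = 200 mm.
Weld metal: φR_n = 0.75 × 0.6 × 550 × 4.242 × 200 × 10⁻³ = 210 kN.
Base metal (shear rupture): φR_n = 0.75 × 0.6 × 490 × 12 × 200 × 10⁻³ = 529.2 kN.
Governing: weld metal.

φR_n ≈ 210 kN (weld metal governs)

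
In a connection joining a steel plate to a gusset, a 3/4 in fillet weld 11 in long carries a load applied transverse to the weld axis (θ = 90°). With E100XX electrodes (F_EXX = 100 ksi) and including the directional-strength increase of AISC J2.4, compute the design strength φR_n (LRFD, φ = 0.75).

φR_n ≈ 394 kip

t_e = 0.707 × 0.75 = 0.5302 in; A_we = 0.5302 × 11 = 5.833 in².
Directional factor: 1.0 + 0.5 sin^1.5(90°) = 1.5.
F_nw = 0.6 × 100 × 1.5 = 90 ksi.
φR_n = 0.75 × 90 × 5.833 = 393.7 kip.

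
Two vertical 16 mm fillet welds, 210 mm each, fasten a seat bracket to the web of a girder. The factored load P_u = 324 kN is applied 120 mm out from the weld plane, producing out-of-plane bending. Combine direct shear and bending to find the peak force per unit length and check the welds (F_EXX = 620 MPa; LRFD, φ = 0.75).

f_max ≈ 2760 N/mm; adequate

L_w = 2 × 210 = 420 mm; section modulus (unit throat) S = 2 × L²/6 = 14700 mm².
Direct shear f_v = P/L_w = 324×10³/420 = 771.4 N/mm.
Moment M = P × e = 324×10³ × 120 = 38880000 N·mm; bending f_b = M/S = 2645 N/mm.
f_max = √(f_v² + f_b²) = √(771.4² + 2645²) = 2755 N/mm.
φr_n = 0.75 × 0.6 × 620 × (0.707 × 16) = 3156 N/mm → adequate.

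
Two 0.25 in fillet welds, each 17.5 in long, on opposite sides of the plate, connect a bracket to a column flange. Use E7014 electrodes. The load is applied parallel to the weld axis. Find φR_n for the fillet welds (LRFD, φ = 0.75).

φR_n ≈ 195 kips

E70XX → F_EXX = 70 ksi.
Effective throat t_e = 0.707 × 0.25 = 0.1767 in.
Total length L = 35 in; A_we = 0.1767 × 35 = 6.186 in².
F_nw = 0.6 F_EXX = 0.6 × 70 = 42 ksi.
φR_n = 0.75 × 42 × 6.186 = 194.9 kips.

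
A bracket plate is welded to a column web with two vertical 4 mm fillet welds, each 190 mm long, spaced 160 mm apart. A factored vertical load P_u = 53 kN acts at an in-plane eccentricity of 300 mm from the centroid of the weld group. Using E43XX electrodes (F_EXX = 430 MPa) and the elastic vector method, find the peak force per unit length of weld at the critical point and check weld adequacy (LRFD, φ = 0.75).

Total weld length L_w = 380 mm. Treat welds as unit-width lines.
Polar moment about centroid: J = 2[d³/12 + d(b/2)²] = 2[190³/12 + 190×80²] = 3575000 mm³.
Direct shear f_v = P/L_w = 53×10³ / 380 = 139.5 N/mm (vertical).
Torsion M = P·e = 53×10³ × 300 = 15900000 N·mm.
Critical point at (x, y) = (80, 95) from centroid. f_tx = M·y/J = 422.5 N/mm; f_ty = M·x/J = 355.8 N/mm.
Resultant f_max = √[f_tx² + (f_v + f_ty)²] = √[422.5² + (139.5 + 355.8)²] = 651 N/mm.
Capacity per unit length: φr_n = 0.75 × 0.6 × 430 × (0.707 × 4) = 547.2 N/mm.
651 > 547.2 → NOT adequate.

f_max ≈ 651 N/mm; NOT adequate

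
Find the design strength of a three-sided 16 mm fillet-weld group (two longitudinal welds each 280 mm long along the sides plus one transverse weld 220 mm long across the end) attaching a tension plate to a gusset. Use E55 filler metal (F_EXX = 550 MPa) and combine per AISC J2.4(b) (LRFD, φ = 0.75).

φR_n ≈ 2260 kN

t_e = 0.707 × 16 = 11.31 mm.
R_nwl = 0.6 × 550 × 11.31 × 560 × 10⁻³ = 2090 kN (longitudinal, 2 welds).
R_nwt = 0.6 × 550 × 11.31 × 220 × 10⁻³ = 821.3 kN (transverse, base value).
(i) R_nwl + R_nwt = 2912 kN; (ii) 0.85 R_nwl + 1.5 R_nwt = 3009 kN.
R_n = max = 3009 kN [governs: (ii)]; φR_n = 2257 kN.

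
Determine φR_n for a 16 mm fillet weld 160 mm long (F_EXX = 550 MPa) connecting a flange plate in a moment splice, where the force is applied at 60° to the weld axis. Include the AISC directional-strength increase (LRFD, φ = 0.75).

φR_n ≈ 628 kN

t_e = 0.707 × 16 = 11.31 mm; A_we = 11.31 × 160 = 1810 mm².
Directional factor: 1.0 + 0.5 sin^1.5(60°) = 1.403.
F_nw = 0.6 × 550 × 1.403 = 463 MPa.
φR_n = 0.75 × 463 × 1810 × 10⁻³ = 628.5 kN.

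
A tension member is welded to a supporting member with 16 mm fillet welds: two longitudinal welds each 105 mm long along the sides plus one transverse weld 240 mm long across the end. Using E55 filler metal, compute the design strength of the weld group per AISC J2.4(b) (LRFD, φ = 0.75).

E55XX → F_EXX = 550 MPa.
t_e = 0.707 × 16 = 11.31 mm.
R_nwl = 0.6 × 550 × 11.31 × 210 × 10⁻³ = 783.9 kN (longitudinal, 2 welds).
R_nwt = 0.6 × 550 × 11.31 × 240 × 10⁻³ = 895.9 kN (transverse, base value).
(i) R_nwl + R_nwt = 1680 kN; (ii) 0.85 R_nwl + 1.5 R_nwt = 2010 kN.
R_n = max = 2010 kN [governs: (ii)]; φR_n = 1508 kN.

φR_n ≈ 1510 kN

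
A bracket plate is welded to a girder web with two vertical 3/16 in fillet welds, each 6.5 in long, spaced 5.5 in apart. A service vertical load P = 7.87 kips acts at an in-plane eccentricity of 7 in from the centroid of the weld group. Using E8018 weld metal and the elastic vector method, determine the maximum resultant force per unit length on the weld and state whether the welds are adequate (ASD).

f_max ≈ 2.07 kip/in; adequate

E80XX → F_EXX = 80 ksi.
Total weld length L_w = 13 in. Treat welds as unit-width lines.
Polar moment about centroid: J = 2[d³/12 + d(b/2)²] = 2[6.5³/12 + 6.5×2.75²] = 144.1 in³.
Direct shear f_v = P/L_w = 7.87 / 13 = 0.6054 kip/in (vertical).
Torsion M = P·e = 7.87 × 7 = 55.09 kip·in.
Critical point at (x, y) = (2.75, 3.25) from centroid. f_tx = M·y/J = 1.243 kip/in; f_ty = M·x/J = 1.051 kip/in.
Resultant f_max = √[f_tx² + (f_v + f_ty)²] = √[1.243² + (0.6054 + 1.051)²] = 2.071 kip/in.
Capacity per unit length: r_n/Ω = (1/2.0) × 0.6 × 80 × (0.707 × 0.1875) = 3.181 kip/in.
2.071 ≤ 3.181 → adequate.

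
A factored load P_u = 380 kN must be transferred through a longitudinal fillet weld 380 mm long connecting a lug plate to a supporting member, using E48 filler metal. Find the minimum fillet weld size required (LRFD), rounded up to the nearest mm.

E48XX → F_EXX = 480 MPa.
Total weld length L = 380 mm.
Required throat t_e = P_u / (φ × 0.6 F_EXX × L) = 380 / (0.75 × 0.6 × 480 × 380 × 10⁻³) = 4.63 mm.
Required leg w = t_e / 0.707 = 6.548 mm → use 7 mm.

w = 7 mm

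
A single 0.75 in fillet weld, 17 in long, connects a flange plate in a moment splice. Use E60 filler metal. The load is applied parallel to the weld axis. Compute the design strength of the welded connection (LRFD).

E60XX → F_EXX = 60 ksi.
Effective throat t_e = 0.707 × 0.75 = 0.5302 in.
Total length L = 17 in; A_we = 0.5302 × 17 = 9.014 in².
F_nw = 0.6 F_EXX = 0.6 × 60 = 36 ksi.
φR_n = 0.75 × 36 × 9.014 = 243.4 kip.

φR_n ≈ 243 kip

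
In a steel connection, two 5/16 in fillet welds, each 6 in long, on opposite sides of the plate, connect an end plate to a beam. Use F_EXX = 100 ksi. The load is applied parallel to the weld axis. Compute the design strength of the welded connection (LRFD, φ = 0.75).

Effective throat t_e = 0.707 × 0.3125 = 0.2209 in.
Total length L = 12 in; A_we = 0.2209 × 12 = 2.651 in².
F_nw = 0.6 F_EXX = 0.6 × 100 = 60 ksi.
φR_n = 0.75 × 60 × 2.651 = 119.3 kip.

φR_n ≈ 119 kip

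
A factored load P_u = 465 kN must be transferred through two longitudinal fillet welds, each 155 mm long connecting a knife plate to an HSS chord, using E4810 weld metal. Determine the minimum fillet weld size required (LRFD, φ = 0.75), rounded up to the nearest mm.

w = 10 mm

E48XX → F_EXX = 480 MPa.
Total weld length L = 310 mm.
Required throat t_e = P_u / (φ × 0.6 F_EXX × L) = 465 / (0.75 × 0.6 × 480 × 310 × 10⁻³) = 6.944 mm.
Required leg w = t_e / 0.707 = 9.822 mm → use 10 mm.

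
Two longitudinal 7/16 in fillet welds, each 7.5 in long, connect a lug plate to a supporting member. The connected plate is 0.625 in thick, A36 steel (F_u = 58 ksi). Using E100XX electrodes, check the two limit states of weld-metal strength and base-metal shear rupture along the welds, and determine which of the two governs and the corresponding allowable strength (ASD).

E100XX → F_EXX = 100 ksi.
t_e = 0.707 × 0.4375 = 0.3093 in; L = 15 in.
Weld metal: R_n/Ω = (1/2.0) × 0.6 × 100 × 0.3093 × 15 = 139.2 kip.
Base metal (shear rupture): R_n/Ω = (1/2.0) × 0.6 × 58 × 0.625 × 15 = 163.1 kip.
Governing: weld metal.

R_n/Ω ≈ 139 kip (weld metal governs)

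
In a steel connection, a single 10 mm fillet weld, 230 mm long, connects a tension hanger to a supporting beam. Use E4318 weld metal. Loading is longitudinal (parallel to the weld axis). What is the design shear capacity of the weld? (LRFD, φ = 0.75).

E43XX → F_EXX = 430 MPa.
Effective throat t_e = 0.707 × 10 = 7.07 mm.
Total length L = 230 mm; A_we = 7.07 × 230 = 1626 mm².
F_nw = 0.6 F_EXX = 0.6 × 430 = 258 MPa.
φR_n = 0.75 × 258 × 1626 × 10⁻³ = 314.7 kN.

φR_n ≈ 315 kN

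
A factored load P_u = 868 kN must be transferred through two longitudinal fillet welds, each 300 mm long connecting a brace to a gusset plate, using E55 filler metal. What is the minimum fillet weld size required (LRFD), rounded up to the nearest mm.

w = 9 mm

E55XX → F_EXX = 550 MPa.
Total weld length L = 600 mm.
Required throat t_e = P_u / (φ × 0.6 F_EXX × L) = 868 / (0.75 × 0.6 × 550 × 600 × 10⁻³) = 5.845 mm.
Required leg w = t_e / 0.707 = 8.267 mm → use 9 mm.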